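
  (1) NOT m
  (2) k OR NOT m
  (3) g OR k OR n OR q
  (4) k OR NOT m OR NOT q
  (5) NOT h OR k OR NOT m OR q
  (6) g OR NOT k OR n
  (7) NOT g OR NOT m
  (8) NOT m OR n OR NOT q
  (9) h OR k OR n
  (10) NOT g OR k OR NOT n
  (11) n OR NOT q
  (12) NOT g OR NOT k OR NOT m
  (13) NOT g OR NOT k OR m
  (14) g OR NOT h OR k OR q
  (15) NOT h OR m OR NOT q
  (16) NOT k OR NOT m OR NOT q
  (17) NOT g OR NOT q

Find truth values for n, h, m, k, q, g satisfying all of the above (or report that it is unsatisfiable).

n: True, h: False, m: False, k: False, q: False, g: False

Unit clause (NOT m) forces m = False.
Set n = True.
Set h = False.
Set k = False.
  then (NOT g OR k OR NOT n) forces g = False.
Set q = False.
All clauses satisfied.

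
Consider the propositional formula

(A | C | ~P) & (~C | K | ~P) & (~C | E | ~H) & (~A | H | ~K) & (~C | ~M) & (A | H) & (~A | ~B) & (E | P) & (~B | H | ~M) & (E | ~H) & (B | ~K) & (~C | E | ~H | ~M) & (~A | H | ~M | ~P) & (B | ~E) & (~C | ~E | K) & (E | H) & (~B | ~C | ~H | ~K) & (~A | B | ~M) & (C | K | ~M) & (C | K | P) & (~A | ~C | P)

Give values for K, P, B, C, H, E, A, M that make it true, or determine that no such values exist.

Set K = True.
  then (B | ~K) forces B = True.
  then (~A | ~B) forces A = False.
  then (A | H) forces H = True.
  then (E | ~H) forces E = True.
  then (~B | ~C | ~H | ~K) forces C = False.
  then (A | C | ~P) forces P = False.
Set M = False.
All clauses satisfied.

K=T; P=F; B=T; C=F; H=T; E=T; A=F; M=F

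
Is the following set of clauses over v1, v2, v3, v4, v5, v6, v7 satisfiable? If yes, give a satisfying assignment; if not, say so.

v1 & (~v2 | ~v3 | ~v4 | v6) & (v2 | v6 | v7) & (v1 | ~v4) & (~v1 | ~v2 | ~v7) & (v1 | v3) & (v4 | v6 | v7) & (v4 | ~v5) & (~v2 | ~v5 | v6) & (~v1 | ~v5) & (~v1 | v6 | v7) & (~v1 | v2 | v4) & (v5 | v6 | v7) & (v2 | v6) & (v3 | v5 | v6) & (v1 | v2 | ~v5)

v1=T; v2=T; v3=T; v4=F; v5=F; v6=T; v7=F

Unit clause (v1) forces v1 = True.
In (~v1 | ~v5) only ~v5 is left, so v5 = False.
Set v2 = True.
  then (~v1 | ~v2 | ~v7) forces v7 = False.
  then (~v1 | v6 | v7) forces v6 = True.
Set v3 = True.
Set v4 = False.
All clauses satisfied.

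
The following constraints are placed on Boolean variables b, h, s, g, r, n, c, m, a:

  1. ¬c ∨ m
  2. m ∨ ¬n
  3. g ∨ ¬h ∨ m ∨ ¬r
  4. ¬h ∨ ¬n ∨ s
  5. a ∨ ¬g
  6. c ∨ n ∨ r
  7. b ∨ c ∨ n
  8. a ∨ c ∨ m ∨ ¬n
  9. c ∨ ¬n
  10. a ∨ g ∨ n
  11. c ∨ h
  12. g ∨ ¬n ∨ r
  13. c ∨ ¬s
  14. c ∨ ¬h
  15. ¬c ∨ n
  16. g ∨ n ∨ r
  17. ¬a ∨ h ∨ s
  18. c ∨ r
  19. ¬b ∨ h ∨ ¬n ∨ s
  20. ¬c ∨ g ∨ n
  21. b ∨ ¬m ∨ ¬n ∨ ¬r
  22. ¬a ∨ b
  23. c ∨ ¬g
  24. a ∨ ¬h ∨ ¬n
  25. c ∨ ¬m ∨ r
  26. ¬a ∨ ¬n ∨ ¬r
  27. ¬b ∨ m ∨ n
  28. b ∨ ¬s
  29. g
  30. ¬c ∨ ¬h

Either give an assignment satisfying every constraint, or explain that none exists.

Unit clause (g) forces g = True.
In (a ∨ ¬g) only a is left, so a = True.
In (¬a ∨ b) only b is left, so b = True.
In (c ∨ ¬g) only c is left, so c = True.
In (¬c ∨ ¬h) only ¬h is left, so h = False.
In (¬c ∨ m) only m is left, so m = True.
In (¬c ∨ n) only n is left, so n = True.
In (¬a ∨ h ∨ s) only s is left, so s = True.
In (¬a ∨ ¬n ∨ ¬r) only ¬r is left, so r = False.
All clauses satisfied.

b: True, h: False, s: True, g: True, r: False, n: True, c: True, m: True, a: True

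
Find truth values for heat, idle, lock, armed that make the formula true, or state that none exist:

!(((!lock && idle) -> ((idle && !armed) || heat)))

heat = False, idle = True, lock = False, armed = True

  !(((!lock && idle) -> ((idle && !armed) || heat))) = True
    (!lock && idle) -> ((idle && !armed) || heat) = False
      !lock && idle = True
        !lock = True
      (idle && !armed) || heat = False
        idle && !armed = False
          !armed = False
The formula evaluates to True.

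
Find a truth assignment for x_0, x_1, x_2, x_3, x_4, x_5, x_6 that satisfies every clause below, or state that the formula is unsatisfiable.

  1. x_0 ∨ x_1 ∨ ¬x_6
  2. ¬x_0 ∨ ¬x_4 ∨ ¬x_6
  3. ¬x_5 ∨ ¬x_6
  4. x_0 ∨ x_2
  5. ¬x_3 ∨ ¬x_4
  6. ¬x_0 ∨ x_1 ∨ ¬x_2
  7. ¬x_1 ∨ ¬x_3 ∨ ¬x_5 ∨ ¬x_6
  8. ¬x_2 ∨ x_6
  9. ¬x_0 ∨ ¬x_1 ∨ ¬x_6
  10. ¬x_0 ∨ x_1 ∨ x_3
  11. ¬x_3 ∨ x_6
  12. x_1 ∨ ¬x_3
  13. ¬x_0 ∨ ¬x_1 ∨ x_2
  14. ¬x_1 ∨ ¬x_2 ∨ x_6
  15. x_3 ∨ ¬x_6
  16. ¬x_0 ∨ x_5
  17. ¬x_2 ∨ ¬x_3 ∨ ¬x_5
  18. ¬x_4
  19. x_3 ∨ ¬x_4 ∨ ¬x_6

Unit clause (¬x_4) forces x_4 = False.
Set x_0 = False.
  then (x_0 ∨ x_2) forces x_2 = True.
  then (¬x_2 ∨ x_6) forces x_6 = True.
  then (x_3 ∨ ¬x_6) forces x_3 = True.
  then (¬x_2 ∨ ¬x_3 ∨ ¬x_5) forces x_5 = False.
  then (x_0 ∨ x_1 ∨ ¬x_6) forces x_1 = True.
All clauses satisfied.

x_0 = False, x_1 = True, x_2 = True, x_3 = True, x_4 = False, x_5 = False, x_6 = True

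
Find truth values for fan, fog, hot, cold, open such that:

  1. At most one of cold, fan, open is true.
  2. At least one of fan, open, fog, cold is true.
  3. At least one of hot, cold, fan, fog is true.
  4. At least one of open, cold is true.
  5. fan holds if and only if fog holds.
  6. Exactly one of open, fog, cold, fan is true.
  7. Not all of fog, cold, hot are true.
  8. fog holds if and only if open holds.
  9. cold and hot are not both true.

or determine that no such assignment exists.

fan = False, fog = False, hot = False, cold = True, open = False

  (1) {cold, fan, open}: 1 true — at most one ✓
  (2) {fan, open, fog, cold}: 1 true — at least one ✓
  (3) {hot, cold, fan, fog}: 1 true — at least one ✓
  (4) {open, cold}: 1 true — at least one ✓
  (5) fan=F, fog=F — same ✓
  (6) {open, fog, cold, fan}: 1 true — exactly one ✓
  (7) {fog, cold, hot}: 1/3 true — not all ✓
  (8) fog=F, open=F — same ✓
  (9) cold=T, hot=F — not both ✓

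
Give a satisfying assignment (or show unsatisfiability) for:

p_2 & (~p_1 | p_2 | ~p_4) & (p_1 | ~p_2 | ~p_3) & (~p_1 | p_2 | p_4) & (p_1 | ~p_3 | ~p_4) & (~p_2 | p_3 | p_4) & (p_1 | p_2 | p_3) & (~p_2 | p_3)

p_1 = True; p_2 = True; p_3 = True; p_4 = False

Unit clause (p_2) forces p_2 = True.
In (~p_2 | p_3) only p_3 is left, so p_3 = True.
In (p_1 | ~p_2 | ~p_3) only p_1 is left, so p_1 = True.
Set p_4 = False.
Check each clause:
  (p_2): p_2 holds.
  (~p_1 | p_2 | ~p_4): p_2 holds.
  (p_1 | ~p_2 | ~p_3): p_1 holds.
  (~p_1 | p_2 | p_4): p_2 holds.
  (p_1 | ~p_3 | ~p_4): p_1 holds.
  (~p_2 | p_3 | p_4): p_3 holds.
  (p_1 | p_2 | p_3): p_1 holds.
  (~p_2 | p_3): p_3 holds.
All clauses satisfied.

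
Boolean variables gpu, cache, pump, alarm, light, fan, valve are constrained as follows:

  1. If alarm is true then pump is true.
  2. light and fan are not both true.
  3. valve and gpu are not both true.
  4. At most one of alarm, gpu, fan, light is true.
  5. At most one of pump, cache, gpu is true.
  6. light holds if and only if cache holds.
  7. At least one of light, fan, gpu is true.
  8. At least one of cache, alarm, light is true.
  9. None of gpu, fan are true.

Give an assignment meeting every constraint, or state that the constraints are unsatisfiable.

gpu = False; cache = True; pump = False; alarm = False; light = True; fan = False; valve = False

  (1) alarm=F ⇒ pump: vacuous ✓
  (2) light=T, fan=F — not both ✓
  (3) valve=F, gpu=F — not both ✓
  (4) {alarm, gpu, fan, light}: 1 true — at most one ✓
  (5) {pump, cache, gpu}: 1 true — at most one ✓
  (6) light=T, cache=T — same ✓
  (7) {light, fan, gpu}: 1 true — at least one ✓
  (8) {cache, alarm, light}: 2 true — at least one ✓
  (9) {gpu, fan}: 0 true — none ✓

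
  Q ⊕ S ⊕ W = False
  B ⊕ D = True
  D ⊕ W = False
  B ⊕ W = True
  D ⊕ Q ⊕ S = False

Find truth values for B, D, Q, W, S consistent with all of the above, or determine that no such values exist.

B=F, D=T, Q=F, W=T, S=T

Q ⊕ S ⊕ W = F ⊕ T ⊕ T = False ✓
B ⊕ D = F ⊕ T = True ✓
D ⊕ W = T ⊕ T = False ✓
B ⊕ W = F ⊕ T = True ✓
D ⊕ Q ⊕ S = T ⊕ F ⊕ T = False ✓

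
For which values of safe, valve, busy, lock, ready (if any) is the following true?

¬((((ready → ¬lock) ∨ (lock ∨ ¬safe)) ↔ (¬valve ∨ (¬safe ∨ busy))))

safe = True; valve = True; busy = False; lock = False; ready = False

  ¬((((ready → ¬lock) ∨ (lock ∨ ¬safe)) ↔ (¬valve ∨ (¬safe ∨ busy)))) = True
    ((ready → ¬lock) ∨ (lock ∨ ¬safe)) ↔ (¬valve ∨ (¬safe ∨ busy)) = False
      (ready → ¬lock) ∨ (lock ∨ ¬safe) = True
        ready → ¬lock = True
          ¬lock = True
        lock ∨ ¬safe = False
          ¬safe = False
      ¬valve ∨ (¬safe ∨ busy) = False
        ¬valve = False
        ¬safe ∨ busy = False
          ¬safe = False
The formula evaluates to True.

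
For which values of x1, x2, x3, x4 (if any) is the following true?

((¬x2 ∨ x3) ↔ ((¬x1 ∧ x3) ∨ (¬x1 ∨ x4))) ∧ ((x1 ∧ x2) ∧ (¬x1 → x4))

x1=T, x2=T, x3=F, x4=F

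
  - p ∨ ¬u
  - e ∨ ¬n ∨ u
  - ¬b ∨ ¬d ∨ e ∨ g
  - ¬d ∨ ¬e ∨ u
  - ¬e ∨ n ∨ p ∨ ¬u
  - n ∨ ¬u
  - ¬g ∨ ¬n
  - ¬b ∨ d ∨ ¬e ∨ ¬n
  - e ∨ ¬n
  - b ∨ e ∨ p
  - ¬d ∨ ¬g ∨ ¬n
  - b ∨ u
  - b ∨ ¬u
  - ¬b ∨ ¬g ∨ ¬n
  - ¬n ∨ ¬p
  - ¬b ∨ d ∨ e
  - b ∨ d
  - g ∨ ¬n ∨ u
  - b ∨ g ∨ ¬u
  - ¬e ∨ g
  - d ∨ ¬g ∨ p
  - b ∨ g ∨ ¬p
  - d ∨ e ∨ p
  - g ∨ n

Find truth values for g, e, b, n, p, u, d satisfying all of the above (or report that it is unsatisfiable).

Try g = False:
  (¬e ∨ g) forces e = False.
  (e ∨ ¬n) forces n = False.
  clause (g ∨ n) is falsified — backtrack.
So g = True.
  then (¬g ∨ ¬n) forces n = False.
  then (n ∨ ¬u) forces u = False.
  then (b ∨ u) forces b = True.
Set e = True.
  then (¬d ∨ ¬e ∨ u) forces d = False.
  then (d ∨ ¬g ∨ p) forces p = True.
All clauses satisfied.

g: True, e: True, b: True, n: False, p: True, u: False, d: False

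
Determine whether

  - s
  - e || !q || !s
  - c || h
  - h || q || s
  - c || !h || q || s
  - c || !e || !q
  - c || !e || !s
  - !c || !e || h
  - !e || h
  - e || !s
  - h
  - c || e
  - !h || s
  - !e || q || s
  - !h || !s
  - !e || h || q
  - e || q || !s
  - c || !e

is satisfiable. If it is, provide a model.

Case h = True:
  (s) forces s = True.
  Clause (!h || !s) is falsified — contradiction.
Case h = False:
  Clause (h) is falsified — contradiction.
Both cases fail, so the formula is unsatisfiable.

The formula is unsatisfiable.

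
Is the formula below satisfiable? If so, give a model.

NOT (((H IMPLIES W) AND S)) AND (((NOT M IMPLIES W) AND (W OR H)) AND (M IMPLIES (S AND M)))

H: False, W: True, M: False, S: False

  NOT (((H IMPLIES W) AND S)) = True
    (H IMPLIES W) AND S = False
      H IMPLIES W = True
  ((NOT M IMPLIES W) AND (W OR H)) AND (M IMPLIES (S AND M)) = True
    (NOT M IMPLIES W) AND (W OR H) = True
      NOT M IMPLIES W = True
        NOT M = True
      W OR H = True
    M IMPLIES (S AND M) = True
      S AND M = False
Both conjuncts True, so the formula holds.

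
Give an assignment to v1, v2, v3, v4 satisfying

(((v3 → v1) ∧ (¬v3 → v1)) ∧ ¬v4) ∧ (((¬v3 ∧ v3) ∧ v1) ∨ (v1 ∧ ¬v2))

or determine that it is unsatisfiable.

v1=T, v2=F, v3=T, v4=F

  ((v3 → v1) ∧ (¬v3 → v1)) ∧ ¬v4 = True
    (v3 → v1) ∧ (¬v3 → v1) = True
      v3 → v1 = True
      ¬v3 → v1 = True
        ¬v3 = False
    ¬v4 = True
  ((¬v3 ∧ v3) ∧ v1) ∨ (v1 ∧ ¬v2) = True
    (¬v3 ∧ v3) ∧ v1 = False
      ¬v3 ∧ v3 = False
        ¬v3 = False
    v1 ∧ ¬v2 = True
      ¬v2 = True
Both conjuncts True, so the formula holds.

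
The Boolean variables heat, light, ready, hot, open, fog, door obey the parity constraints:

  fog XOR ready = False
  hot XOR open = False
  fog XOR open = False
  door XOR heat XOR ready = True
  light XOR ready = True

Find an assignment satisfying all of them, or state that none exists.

heat: True; light: False; ready: True; hot: True; open: True; fog: True; door: True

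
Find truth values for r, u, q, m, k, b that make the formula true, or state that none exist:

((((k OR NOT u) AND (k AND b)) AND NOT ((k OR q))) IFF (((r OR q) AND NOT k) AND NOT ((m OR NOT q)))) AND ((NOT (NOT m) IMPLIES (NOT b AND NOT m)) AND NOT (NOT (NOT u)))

r=F, u=F, q=F, m=F, k=T, b=F

  (((k OR NOT u) AND (k AND b)) AND NOT ((k OR q))) IFF (((r OR q) AND NOT k) AND NOT ((m OR NOT q))) = True
    ((k OR NOT u) AND (k AND b)) AND NOT ((k OR q)) = False
      (k OR NOT u) AND (k AND b) = False
        k OR NOT u = True
          NOT u = True
        k AND b = False
      NOT ((k OR q)) = False
        k OR q = True
    ((r OR q) AND NOT k) AND NOT ((m OR NOT q)) = False
      (r OR q) AND NOT k = False
        r OR q = False
        NOT k = False
      NOT ((m OR NOT q)) = False
        m OR NOT q = True
          NOT q = True
  (NOT (NOT m) IMPLIES (NOT b AND NOT m)) AND NOT (NOT (NOT u)) = True
    NOT (NOT m) IMPLIES (NOT b AND NOT m) = True
      NOT (NOT m) = False
        NOT m = True
      NOT b AND NOT m = True
        NOT b = True
        NOT m = True
    NOT (NOT (NOT u)) = True
      NOT (NOT u) = False
        NOT u = True
Both conjuncts True, so the formula holds.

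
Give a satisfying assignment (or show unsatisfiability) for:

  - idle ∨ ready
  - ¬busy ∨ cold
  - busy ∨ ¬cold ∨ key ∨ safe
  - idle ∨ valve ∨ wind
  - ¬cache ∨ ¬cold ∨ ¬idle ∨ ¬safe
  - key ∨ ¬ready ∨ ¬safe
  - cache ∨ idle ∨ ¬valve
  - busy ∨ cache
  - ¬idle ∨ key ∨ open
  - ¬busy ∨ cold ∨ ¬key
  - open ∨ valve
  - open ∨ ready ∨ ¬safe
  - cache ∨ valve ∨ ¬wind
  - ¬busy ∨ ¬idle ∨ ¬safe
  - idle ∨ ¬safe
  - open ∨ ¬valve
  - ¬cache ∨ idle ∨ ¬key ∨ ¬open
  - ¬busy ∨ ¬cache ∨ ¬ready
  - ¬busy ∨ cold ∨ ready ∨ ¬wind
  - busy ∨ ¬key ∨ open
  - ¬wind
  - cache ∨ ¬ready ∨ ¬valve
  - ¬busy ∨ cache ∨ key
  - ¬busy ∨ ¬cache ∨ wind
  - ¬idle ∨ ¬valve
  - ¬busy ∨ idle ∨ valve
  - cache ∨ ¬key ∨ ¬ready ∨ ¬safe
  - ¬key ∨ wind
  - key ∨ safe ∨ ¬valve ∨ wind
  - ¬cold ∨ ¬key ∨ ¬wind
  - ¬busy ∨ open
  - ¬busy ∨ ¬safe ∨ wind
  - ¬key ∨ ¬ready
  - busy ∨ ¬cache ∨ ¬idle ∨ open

key = False, ready = False, open = True, cold = False, busy = False, safe = True, cache = True, valve = False, idle = True, wind = False

Unit clause (¬wind) forces wind = False.
In (¬key ∨ wind) only ¬key is left, so key = False.
Set ready = False.
  then (idle ∨ ready) forces idle = True.
  then (¬idle ∨ key ∨ open) forces open = True.
  then (¬idle ∨ ¬valve) forces valve = False.
Set cold = False.
  then (¬busy ∨ cold) forces busy = False.
  then (busy ∨ cache) forces cache = True.
Set safe = True.
All clauses satisfied.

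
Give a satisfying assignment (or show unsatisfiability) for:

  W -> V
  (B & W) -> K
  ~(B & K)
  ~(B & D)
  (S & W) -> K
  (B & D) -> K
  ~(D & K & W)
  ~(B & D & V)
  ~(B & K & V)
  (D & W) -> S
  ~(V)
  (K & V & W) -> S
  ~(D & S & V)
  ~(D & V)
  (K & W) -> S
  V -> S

Unit clause (~V) forces V = False.
In (V | ~W) only ~W is left, so W = False.
Set B = False.
Set S = False.
Set K = True.
Set D = True.
All clauses satisfied.

B: False; W: False; S: False; K: True; D: True; V: False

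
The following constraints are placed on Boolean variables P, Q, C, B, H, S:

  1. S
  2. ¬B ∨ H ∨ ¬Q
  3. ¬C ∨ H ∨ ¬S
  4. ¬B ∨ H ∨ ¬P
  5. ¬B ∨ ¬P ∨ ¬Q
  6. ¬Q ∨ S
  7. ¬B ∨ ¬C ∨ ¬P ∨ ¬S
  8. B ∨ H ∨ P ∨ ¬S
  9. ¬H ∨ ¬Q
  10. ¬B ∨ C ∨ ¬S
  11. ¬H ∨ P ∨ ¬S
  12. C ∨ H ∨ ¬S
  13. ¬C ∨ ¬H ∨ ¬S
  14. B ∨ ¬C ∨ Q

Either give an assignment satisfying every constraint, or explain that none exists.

Unit clause (S) forces S = True.
Try P = False:
  (¬H ∨ P ∨ ¬S) forces H = False.
  (¬C ∨ H ∨ ¬S) forces C = False.
  clause (C ∨ H ∨ ¬S) is falsified — backtrack.
So P = True.
Set Q = False.
Set C = False.
  then (¬B ∨ C ∨ ¬S) forces B = False.
  then (C ∨ H ∨ ¬S) forces H = True.
All clauses satisfied.

P=T, Q=F, C=F, B=F, H=T, S=T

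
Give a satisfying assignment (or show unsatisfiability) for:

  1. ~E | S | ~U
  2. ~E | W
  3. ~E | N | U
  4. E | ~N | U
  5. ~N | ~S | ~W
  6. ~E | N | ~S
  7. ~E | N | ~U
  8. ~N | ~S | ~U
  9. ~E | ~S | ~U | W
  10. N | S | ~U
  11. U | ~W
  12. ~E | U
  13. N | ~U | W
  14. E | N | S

N=F, U=F, S=T, W=F, E=F

Set N = False.
Set U = False.
  then (~E | N | U) forces E = False.
  then (U | ~W) forces W = False.
  then (E | N | S) forces S = True.
All clauses satisfied.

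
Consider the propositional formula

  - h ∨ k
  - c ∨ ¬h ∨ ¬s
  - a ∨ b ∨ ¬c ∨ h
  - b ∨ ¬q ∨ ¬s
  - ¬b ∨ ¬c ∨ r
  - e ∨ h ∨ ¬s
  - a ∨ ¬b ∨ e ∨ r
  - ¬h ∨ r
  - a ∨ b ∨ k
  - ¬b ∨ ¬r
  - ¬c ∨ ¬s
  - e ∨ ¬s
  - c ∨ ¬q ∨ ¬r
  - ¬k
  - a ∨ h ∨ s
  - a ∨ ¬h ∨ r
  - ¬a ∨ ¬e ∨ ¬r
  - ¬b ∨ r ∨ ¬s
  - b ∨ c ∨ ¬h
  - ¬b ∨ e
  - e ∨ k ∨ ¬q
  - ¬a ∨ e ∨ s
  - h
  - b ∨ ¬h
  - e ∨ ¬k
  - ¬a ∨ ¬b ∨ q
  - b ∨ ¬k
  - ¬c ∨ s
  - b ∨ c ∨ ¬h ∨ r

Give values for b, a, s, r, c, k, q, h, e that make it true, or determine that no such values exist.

The formula is unsatisfiable.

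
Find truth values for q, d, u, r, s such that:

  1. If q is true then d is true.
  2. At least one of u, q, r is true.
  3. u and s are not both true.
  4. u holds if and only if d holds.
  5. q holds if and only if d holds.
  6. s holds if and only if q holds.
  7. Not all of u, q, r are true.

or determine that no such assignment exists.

q: False, d: False, u: False, r: True, s: False

  (1) q=F ⇒ d: vacuous ✓
  (2) {u, q, r}: 1 true — at least one ✓
  (3) u=F, s=F — not both ✓
  (4) u=F, d=F — same ✓
  (5) q=F, d=F — same ✓
  (6) s=F, q=F — same ✓
  (7) {u, q, r}: 1/3 true — not all ✓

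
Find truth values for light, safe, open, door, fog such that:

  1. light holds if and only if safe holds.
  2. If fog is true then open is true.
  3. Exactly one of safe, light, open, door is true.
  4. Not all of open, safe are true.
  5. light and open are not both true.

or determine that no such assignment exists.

light = False; safe = False; open = True; door = False; fog = True

  (1) light=F, safe=F — same ✓
  (2) fog=T ⇒ open: T ✓
  (3) {safe, light, open, door}: 1 true — exactly one ✓
  (4) {open, safe}: 1/2 true — not all ✓
  (5) light=F, open=T — not both ✓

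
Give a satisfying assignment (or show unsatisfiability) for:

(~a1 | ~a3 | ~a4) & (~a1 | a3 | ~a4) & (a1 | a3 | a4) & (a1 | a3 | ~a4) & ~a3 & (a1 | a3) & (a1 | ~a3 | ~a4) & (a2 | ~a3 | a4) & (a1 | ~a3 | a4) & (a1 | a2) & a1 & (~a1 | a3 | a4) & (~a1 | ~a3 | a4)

Case a1 = True:
  (~a3) forces a3 = False.
  (~a1 | a3 | ~a4) forces a4 = False.
  Clause (~a1 | a3 | a4) is falsified — contradiction.
Case a1 = False:
  Clause (a1) is falsified — contradiction.
Both cases fail, so the formula is unsatisfiable.

The formula is unsatisfiable.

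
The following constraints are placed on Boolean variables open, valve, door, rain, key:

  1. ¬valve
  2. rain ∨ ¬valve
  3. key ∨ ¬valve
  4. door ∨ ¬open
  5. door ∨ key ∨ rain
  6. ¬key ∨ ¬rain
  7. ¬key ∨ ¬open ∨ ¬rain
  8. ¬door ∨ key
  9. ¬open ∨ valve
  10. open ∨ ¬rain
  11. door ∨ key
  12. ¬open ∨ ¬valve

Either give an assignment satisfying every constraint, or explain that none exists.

open=F, valve=F, door=F, rain=F, key=T

Unit clause (¬valve) forces valve = False.
In (¬open ∨ valve) only ¬open is left, so open = False.
In (open ∨ ¬rain) only ¬rain is left, so rain = False.
Set door = False.
  then (door ∨ key ∨ rain) forces key = True.
All clauses satisfied.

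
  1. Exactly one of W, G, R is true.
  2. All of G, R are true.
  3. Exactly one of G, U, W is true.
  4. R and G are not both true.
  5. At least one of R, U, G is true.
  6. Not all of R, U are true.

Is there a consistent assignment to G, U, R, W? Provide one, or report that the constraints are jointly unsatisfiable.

No satisfying assignment exists.

Case G = True:
  (1) with G=T forces W = False.
  (1) with G=T forces R = False.
  Constraint (2) is violated (R=F) — contradiction.
Case G = False:
  Constraint (2) is violated (G=F) — contradiction.
Both cases fail — unsatisfiable.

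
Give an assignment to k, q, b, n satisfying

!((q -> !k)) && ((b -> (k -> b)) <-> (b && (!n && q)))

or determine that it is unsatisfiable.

k = True; q = True; b = True; n = False

  !((q -> !k)) = True
    q -> !k = False
      !k = False
  (b -> (k -> b)) <-> (b && (!n && q)) = True
    b -> (k -> b) = True
      k -> b = True
    b && (!n && q) = True
      !n && q = True
        !n = True
Both conjuncts True, so the formula holds.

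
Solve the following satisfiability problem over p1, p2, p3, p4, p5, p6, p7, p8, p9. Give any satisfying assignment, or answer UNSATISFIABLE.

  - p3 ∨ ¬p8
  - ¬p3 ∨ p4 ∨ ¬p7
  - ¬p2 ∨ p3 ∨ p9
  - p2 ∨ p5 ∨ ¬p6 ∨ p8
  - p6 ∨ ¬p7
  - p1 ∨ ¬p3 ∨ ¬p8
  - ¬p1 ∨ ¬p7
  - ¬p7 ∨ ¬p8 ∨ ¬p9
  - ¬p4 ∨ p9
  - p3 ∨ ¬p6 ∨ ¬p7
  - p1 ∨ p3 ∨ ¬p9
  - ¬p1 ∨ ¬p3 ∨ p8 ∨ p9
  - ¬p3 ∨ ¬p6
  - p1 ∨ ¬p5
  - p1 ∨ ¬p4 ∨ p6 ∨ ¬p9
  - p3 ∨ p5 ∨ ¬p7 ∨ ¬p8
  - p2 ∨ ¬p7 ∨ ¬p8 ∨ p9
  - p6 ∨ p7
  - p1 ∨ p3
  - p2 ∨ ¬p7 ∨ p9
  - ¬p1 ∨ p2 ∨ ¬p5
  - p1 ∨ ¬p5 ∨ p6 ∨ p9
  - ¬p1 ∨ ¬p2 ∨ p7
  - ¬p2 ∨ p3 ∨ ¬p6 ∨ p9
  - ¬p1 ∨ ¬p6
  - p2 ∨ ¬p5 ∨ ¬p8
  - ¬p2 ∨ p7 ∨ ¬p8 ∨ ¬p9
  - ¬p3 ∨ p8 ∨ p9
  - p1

Case p1 = True:
  (¬p1 ∨ ¬p7) forces p7 = False.
  (p6 ∨ p7) forces p6 = True.
  Clause (¬p1 ∨ ¬p6) is falsified — contradiction.
Case p1 = False:
  Clause (p1) is falsified — contradiction.
Both cases fail, so the formula is unsatisfiable.

The formula is unsatisfiable.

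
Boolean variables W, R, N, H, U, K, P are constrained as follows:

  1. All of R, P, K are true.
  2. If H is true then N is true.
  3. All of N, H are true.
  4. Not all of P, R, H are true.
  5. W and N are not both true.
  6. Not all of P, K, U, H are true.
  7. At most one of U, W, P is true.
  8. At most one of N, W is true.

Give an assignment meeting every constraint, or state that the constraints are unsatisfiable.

Unsatisfiable

Case H = True:
  (1) forces R = True.
  (1) forces P = True.
  Constraint (4) is violated (P=T, R=T, H=T) — contradiction.
Case H = False:
  Constraint (3) is violated (H=F) — contradiction.
Both cases fail — unsatisfiable.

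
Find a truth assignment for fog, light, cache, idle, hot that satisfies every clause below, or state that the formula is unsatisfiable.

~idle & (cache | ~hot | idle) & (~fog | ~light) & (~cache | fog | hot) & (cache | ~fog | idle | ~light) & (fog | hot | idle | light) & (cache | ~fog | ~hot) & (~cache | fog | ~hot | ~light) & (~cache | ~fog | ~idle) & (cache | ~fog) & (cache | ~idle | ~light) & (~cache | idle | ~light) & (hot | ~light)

Unit clause (~idle) forces idle = False.
Set fog = False.
Try light = True:
  (~cache | idle | ~light) forces cache = False.
  (cache | ~hot | idle) forces hot = False.
  clause (hot | ~light) is falsified — backtrack.
So light = False.
  then (fog | hot | idle | light) forces hot = True.
  then (cache | ~hot | idle) forces cache = True.
All clauses satisfied.

fog: False; light: False; cache: True; idle: False; hot: True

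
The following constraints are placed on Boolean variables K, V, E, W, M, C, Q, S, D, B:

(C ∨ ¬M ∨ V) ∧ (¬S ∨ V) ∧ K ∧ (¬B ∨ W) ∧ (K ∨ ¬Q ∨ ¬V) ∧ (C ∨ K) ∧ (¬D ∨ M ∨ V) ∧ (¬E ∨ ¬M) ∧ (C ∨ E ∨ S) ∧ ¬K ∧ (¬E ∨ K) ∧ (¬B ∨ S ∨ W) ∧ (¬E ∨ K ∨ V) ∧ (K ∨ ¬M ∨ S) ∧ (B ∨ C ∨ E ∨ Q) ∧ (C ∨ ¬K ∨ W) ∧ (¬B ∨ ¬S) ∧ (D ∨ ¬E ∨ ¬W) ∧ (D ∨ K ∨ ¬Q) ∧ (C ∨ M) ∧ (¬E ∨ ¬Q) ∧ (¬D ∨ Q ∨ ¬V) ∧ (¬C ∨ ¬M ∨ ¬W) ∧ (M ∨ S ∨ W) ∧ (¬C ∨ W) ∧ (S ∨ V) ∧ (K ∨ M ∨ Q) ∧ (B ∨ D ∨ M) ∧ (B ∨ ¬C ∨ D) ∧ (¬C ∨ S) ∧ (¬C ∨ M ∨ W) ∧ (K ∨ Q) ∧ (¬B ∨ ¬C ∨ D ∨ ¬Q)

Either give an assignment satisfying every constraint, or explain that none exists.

Unsatisfiable — no assignment works.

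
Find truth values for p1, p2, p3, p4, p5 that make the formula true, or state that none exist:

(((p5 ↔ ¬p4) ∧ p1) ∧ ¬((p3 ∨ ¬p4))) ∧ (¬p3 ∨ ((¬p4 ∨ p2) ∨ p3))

p1 = True; p2 = True; p3 = False; p4 = True; p5 = False

  ((p5 ↔ ¬p4) ∧ p1) ∧ ¬((p3 ∨ ¬p4)) = True
    (p5 ↔ ¬p4) ∧ p1 = True
      p5 ↔ ¬p4 = True
        ¬p4 = False
    ¬((p3 ∨ ¬p4)) = True
      p3 ∨ ¬p4 = False
        ¬p4 = False
  ¬p3 ∨ ((¬p4 ∨ p2) ∨ p3) = True
    ¬p3 = True
    (¬p4 ∨ p2) ∨ p3 = True
      ¬p4 ∨ p2 = True
        ¬p4 = False
Both conjuncts True, so the formula holds.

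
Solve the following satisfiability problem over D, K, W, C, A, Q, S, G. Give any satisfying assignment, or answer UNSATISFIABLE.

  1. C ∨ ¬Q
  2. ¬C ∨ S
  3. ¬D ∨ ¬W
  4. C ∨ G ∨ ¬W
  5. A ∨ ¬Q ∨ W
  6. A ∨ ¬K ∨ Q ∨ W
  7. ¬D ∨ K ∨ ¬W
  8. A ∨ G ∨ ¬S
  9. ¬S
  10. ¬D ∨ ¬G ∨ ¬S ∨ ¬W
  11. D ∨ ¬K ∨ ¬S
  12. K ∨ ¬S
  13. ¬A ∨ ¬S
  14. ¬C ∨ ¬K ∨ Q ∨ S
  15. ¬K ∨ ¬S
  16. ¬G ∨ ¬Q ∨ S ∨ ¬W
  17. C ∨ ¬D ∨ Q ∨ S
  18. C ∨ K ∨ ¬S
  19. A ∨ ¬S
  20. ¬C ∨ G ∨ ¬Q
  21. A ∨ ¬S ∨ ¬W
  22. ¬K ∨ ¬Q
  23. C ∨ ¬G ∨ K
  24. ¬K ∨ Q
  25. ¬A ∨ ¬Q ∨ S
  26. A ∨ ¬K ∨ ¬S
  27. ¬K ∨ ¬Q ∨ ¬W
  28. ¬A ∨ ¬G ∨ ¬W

Unit clause (¬S) forces S = False.
In (¬C ∨ S) only ¬C is left, so C = False.
In (C ∨ ¬Q) only ¬Q is left, so Q = False.
In (C ∨ ¬D ∨ Q ∨ S) only ¬D is left, so D = False.
In (¬K ∨ Q) only ¬K is left, so K = False.
In (C ∨ ¬G ∨ K) only ¬G is left, so G = False.
In (C ∨ G ∨ ¬W) only ¬W is left, so W = False.
Set A = True.
All clauses satisfied.

D = False, K = False, W = False, C = False, A = True, Q = False, S = False, G = False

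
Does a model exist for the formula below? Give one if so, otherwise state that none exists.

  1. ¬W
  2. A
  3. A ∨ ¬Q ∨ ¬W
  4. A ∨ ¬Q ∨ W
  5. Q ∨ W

Unit clause (¬W) forces W = False.
Unit clause (A) forces A = True.
In (Q ∨ W) only Q is left, so Q = True.
Check each clause:
  (¬W): ¬W holds.
  (A): A holds.
  (A ∨ ¬Q ∨ ¬W): A holds.
  (A ∨ ¬Q ∨ W): A holds.
  (Q ∨ W): Q holds.
All clauses satisfied.

A: True, Q: True, W: False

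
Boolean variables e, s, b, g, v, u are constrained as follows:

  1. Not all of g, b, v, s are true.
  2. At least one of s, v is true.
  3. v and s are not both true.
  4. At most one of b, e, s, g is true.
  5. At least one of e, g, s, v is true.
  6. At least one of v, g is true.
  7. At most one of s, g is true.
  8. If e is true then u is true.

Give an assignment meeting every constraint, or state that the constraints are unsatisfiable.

e = False, s = False, b = True, g = False, v = True, u = False

  (1) {g, b, v, s}: 2/4 true — not all ✓
  (2) {s, v}: 1 true — at least one ✓
  (3) v=T, s=F — not both ✓
  (4) {b, e, s, g}: 1 true — at most one ✓
  (5) {e, g, s, v}: 1 true — at least one ✓
  (6) {v, g}: 1 true — at least one ✓
  (7) {s, g}: 0 true — at most one ✓
  (8) e=F ⇒ u: vacuous ✓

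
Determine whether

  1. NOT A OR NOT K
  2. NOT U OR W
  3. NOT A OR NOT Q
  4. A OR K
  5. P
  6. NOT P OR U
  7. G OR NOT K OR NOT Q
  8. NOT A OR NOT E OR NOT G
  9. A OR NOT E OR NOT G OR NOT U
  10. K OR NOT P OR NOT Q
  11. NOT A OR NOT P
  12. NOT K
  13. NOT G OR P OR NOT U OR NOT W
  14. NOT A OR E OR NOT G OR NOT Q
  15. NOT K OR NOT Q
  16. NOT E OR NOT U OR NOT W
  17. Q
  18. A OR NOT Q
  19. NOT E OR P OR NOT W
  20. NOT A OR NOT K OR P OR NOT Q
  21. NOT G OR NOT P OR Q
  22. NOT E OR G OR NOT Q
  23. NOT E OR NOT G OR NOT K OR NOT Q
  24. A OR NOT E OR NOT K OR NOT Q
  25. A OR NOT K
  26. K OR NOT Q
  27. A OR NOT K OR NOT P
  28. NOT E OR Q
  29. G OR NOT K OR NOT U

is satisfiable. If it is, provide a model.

Case Q = True:
  (NOT A OR NOT Q) forces A = False.
  Clause (A OR NOT Q) is falsified — contradiction.
Case Q = False:
  Clause (Q) is falsified — contradiction.
Both cases fail, so the formula is unsatisfiable.

UNSATISFIABLE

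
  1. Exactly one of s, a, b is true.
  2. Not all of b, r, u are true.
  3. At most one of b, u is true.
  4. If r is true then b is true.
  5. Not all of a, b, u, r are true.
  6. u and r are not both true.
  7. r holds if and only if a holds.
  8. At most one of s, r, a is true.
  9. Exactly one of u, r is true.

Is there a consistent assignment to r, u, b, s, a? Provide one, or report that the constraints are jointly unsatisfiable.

r: False, u: True, b: False, s: True, a: False

  (1) {s, a, b}: 1 true — exactly one ✓
  (2) {b, r, u}: 1/3 true — not all ✓
  (3) {b, u}: 1 true — at most one ✓
  (4) r=F ⇒ b: vacuous ✓
  (5) {a, b, u, r}: 1/4 true — not all ✓
  (6) u=T, r=F — not both ✓
  (7) r=F, a=F — same ✓
  (8) {s, r, a}: 1 true — at most one ✓
  (9) {u, r}: 1 true — exactly one ✓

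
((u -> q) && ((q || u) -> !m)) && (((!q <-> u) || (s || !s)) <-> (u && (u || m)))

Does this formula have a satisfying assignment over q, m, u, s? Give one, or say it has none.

q=T, m=F, u=T, s=F

  (u -> q) && ((q || u) -> !m) = True
    u -> q = True
    (q || u) -> !m = True
      q || u = True
      !m = True
  ((!q <-> u) || (s || !s)) <-> (u && (u || m)) = True
    (!q <-> u) || (s || !s) = True
      !q <-> u = False
        !q = False
      s || !s = True
        !s = True
    u && (u || m) = True
      u || m = True
Both conjuncts True, so the formula holds.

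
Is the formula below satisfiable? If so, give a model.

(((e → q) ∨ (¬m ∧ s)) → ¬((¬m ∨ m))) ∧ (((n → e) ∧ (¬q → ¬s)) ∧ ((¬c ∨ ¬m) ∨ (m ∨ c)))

m = True, e = True, c = False, s = False, n = False, q = False

  ((e → q) ∨ (¬m ∧ s)) → ¬((¬m ∨ m)) = True
    (e → q) ∨ (¬m ∧ s) = False
      e → q = False
      ¬m ∧ s = False
        ¬m = False
    ¬((¬m ∨ m)) = False
      ¬m ∨ m = True
        ¬m = False
  ((n → e) ∧ (¬q → ¬s)) ∧ ((¬c ∨ ¬m) ∨ (m ∨ c)) = True
    (n → e) ∧ (¬q → ¬s) = True
      n → e = True
      ¬q → ¬s = True
        ¬q = True
        ¬s = True
    (¬c ∨ ¬m) ∨ (m ∨ c) = True
      ¬c ∨ ¬m = True
        ¬c = True
        ¬m = False
      m ∨ c = True
Both conjuncts True, so the formula holds.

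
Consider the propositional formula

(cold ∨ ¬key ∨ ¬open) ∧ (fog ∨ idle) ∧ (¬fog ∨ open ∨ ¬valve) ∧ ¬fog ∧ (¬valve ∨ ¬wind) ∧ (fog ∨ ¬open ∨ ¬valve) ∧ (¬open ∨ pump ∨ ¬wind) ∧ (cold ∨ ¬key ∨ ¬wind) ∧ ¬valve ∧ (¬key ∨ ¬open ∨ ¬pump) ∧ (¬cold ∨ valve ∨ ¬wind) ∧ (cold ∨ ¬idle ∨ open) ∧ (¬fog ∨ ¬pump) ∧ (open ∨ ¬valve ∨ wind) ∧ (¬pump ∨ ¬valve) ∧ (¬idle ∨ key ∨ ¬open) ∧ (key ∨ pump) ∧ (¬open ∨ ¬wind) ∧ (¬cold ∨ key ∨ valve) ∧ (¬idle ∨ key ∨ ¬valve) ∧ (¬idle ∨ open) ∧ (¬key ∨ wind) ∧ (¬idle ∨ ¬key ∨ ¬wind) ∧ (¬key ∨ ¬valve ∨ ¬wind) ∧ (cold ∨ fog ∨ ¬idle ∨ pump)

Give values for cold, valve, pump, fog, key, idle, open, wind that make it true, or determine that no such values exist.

The formula is unsatisfiable.

Case valve = True:
  Clause (¬valve) is falsified — contradiction.
Case valve = False:
  (¬fog) forces fog = False.
  (fog ∨ idle) forces idle = True.
  (¬idle ∨ open) forces open = True.
  (¬idle ∨ key ∨ ¬open) forces key = True.
  (cold ∨ ¬key ∨ ¬open) forces cold = True.
  (¬key ∨ ¬open ∨ ¬pump) forces pump = False.
  (¬open ∨ pump ∨ ¬wind) forces wind = False.
  Clause (¬key ∨ wind) is falsified — contradiction.
Both cases fail, so the formula is unsatisfiable.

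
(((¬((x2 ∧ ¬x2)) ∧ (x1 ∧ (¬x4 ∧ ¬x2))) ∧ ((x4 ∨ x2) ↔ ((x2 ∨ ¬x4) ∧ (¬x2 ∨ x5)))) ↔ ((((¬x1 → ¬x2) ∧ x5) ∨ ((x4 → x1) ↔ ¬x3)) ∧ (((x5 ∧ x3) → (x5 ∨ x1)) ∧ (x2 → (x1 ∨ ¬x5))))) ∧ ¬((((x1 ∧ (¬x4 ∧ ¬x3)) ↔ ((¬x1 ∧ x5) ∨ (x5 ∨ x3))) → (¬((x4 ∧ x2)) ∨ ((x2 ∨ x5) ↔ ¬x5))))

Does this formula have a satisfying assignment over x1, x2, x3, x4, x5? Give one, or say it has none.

No satisfying assignment exists.

The conjunct ¬((((x1 ∧ (¬x4 ∧ ¬x3)) ↔ ((¬x1 ∧ x5) ∨ (x5 ∨ x3))) → (¬((x4 ∧ x2)) ∨ ((x2 ∨ x5) ↔ ¬x5)))) is unsatisfiable on its own:
  x4 = True: simplifies to ¬((¬(((¬x1 ∧ x5) ∨ (x5 ∨ x3))) → (¬x2 ∨ ((x2 ∨ x5) ↔ ¬x5)))).
    x5 = True: this becomes ¬((False → ¬x2)) = False.
    x5 = False: simplifies to ¬((¬x3 → (¬x2 ∨ x2))).
      x2 = True: this becomes ¬((¬x3 → True)) = False.
      x2 = False: this becomes ¬((¬x3 → True)) = False.
  x4 = False: this becomes ¬((((x1 ∧ ¬x3) ↔ ((¬x1 ∧ x5) ∨ (x5 ∨ x3))) → True)) = False.
So the whole conjunction is unsatisfiable.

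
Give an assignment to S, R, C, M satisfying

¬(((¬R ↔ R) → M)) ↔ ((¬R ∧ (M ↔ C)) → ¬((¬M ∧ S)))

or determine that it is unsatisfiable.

S = True; R = False; C = False; M = False

  ¬(((¬R ↔ R) → M)) ↔ ((¬R ∧ (M ↔ C)) → ¬((¬M ∧ S))) = True
    ¬(((¬R ↔ R) → M)) = False
      (¬R ↔ R) → M = True
        ¬R ↔ R = False
          ¬R = True
    (¬R ∧ (M ↔ C)) → ¬((¬M ∧ S)) = False
      ¬R ∧ (M ↔ C) = True
        ¬R = True
        M ↔ C = True
      ¬((¬M ∧ S)) = False
        ¬M ∧ S = True
          ¬M = True
The formula evaluates to True.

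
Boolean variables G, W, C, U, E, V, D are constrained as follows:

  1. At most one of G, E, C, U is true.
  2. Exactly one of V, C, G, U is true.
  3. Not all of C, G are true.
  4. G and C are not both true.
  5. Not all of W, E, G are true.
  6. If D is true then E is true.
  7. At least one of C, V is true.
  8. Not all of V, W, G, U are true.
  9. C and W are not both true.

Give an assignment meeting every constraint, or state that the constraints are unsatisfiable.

G = False; W = False; C = True; U = False; E = False; V = False; D = False

  (1) {G, E, C, U}: 1 true — at most one ✓
  (2) {V, C, G, U}: 1 true — exactly one ✓
  (3) {C, G}: 1/2 true — not all ✓
  (4) G=F, C=T — not both ✓
  (5) {W, E, G}: 0/3 true — not all ✓
  (6) D=F ⇒ E: vacuous ✓
  (7) {C, V}: 1 true — at least one ✓
  (8) {V, W, G, U}: 0/4 true — not all ✓
  (9) C=T, W=F — not both ✓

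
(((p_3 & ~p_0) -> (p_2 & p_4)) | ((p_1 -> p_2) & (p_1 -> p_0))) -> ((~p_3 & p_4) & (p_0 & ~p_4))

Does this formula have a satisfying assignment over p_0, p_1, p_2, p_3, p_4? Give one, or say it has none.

p_0 = False; p_1 = True; p_2 = False; p_3 = True; p_4 = False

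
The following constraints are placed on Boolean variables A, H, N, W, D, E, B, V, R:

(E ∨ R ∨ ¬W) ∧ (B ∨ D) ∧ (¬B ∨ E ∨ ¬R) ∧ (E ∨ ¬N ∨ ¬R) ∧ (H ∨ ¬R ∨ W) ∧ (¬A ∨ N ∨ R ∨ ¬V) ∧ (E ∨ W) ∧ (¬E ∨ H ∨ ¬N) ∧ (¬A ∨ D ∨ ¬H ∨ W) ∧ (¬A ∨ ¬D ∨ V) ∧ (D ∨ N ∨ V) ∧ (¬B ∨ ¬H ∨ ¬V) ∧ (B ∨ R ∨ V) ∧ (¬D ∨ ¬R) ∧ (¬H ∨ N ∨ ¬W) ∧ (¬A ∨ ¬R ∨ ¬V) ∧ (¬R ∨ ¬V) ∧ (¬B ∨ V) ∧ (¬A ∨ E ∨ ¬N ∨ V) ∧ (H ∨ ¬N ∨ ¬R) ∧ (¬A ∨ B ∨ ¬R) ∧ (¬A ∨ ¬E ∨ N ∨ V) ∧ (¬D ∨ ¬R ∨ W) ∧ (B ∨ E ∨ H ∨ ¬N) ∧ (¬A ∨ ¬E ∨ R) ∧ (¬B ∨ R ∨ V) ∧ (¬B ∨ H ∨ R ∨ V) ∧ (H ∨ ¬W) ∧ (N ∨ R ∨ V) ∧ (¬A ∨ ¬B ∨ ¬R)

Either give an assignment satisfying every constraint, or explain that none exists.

A: False, H: True, N: True, W: True, D: True, E: True, B: False, V: True, R: False

Set A = False.
Set H = True.
Set N = True.
Set W = True.
Try D = False:
  (B ∨ D) forces B = True.
  (¬B ∨ ¬H ∨ ¬V) forces V = False.
  clause (¬B ∨ V) is falsified — backtrack.
So D = True.
  then (¬D ∨ ¬R) forces R = False.
  then (E ∨ R ∨ ¬W) forces E = True.
Try B = True:
  (¬B ∨ ¬H ∨ ¬V) forces V = False.
  clause (¬B ∨ V) is falsified — backtrack.
So B = False.
  then (B ∨ R ∨ V) forces V = True.
All clauses satisfied.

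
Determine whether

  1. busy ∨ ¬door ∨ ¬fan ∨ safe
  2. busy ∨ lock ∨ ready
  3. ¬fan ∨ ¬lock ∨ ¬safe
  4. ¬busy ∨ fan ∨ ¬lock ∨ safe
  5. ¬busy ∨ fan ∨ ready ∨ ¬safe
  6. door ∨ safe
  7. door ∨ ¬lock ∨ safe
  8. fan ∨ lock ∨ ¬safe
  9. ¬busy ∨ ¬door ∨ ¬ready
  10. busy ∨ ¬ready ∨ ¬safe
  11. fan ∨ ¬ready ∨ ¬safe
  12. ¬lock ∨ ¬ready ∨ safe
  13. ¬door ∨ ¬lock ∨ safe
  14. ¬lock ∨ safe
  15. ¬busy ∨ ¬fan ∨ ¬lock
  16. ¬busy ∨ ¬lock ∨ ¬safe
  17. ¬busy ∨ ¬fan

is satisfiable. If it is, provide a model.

Set fan = False.
Set busy = False.
Set lock = False.
  then (busy ∨ lock ∨ ready) forces ready = True.
  then (fan ∨ lock ∨ ¬safe) forces safe = False.
  then (door ∨ safe) forces door = True.
All clauses satisfied.

fan=F, busy=F, lock=F, ready=T, door=T, safe=F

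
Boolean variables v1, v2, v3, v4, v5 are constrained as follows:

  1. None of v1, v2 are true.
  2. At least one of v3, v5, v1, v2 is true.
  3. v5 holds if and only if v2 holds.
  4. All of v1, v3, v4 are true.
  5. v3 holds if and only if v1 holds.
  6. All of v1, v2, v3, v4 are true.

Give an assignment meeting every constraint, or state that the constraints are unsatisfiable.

Case v1 = True:
  Constraint (1) is violated (v1=T) — contradiction.
Case v1 = False:
  Constraint (4) is violated (v1=F) — contradiction.
Both cases fail — unsatisfiable.

Unsatisfiable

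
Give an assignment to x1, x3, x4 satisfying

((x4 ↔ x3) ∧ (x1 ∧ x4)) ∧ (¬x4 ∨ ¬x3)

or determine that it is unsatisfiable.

Case x4 = True: the formula simplifies to (x3 ∧ x1) ∧ ¬x3.
  x3 = True: the conjunct ¬x3 is False.
  x3 = False: the conjunct x3 is False.
Case x4 = False: the conjunct x4 is False.
Both cases fail — unsatisfiable.

UNSATISFIABLE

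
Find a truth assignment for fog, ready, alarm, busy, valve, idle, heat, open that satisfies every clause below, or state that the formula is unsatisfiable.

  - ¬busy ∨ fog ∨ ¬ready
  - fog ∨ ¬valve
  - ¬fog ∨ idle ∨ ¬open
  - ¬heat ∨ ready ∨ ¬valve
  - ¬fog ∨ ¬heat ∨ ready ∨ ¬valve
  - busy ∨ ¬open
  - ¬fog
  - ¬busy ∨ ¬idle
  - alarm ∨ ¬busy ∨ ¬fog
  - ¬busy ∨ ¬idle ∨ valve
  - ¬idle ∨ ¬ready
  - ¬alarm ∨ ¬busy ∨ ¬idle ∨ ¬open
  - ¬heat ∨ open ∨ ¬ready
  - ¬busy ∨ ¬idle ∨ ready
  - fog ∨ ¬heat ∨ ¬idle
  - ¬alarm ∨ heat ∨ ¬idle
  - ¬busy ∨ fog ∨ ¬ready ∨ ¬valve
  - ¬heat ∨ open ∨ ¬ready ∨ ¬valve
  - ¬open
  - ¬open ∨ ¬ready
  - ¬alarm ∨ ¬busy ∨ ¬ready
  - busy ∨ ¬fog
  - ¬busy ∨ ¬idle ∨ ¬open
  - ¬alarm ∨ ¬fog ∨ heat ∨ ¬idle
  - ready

fog = False; ready = True; alarm = False; busy = False; valve = False; idle = False; heat = False; open = False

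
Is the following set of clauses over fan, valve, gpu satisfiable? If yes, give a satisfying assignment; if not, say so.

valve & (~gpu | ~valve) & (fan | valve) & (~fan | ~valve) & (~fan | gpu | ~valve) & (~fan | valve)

fan: False; valve: True; gpu: False

Unit clause (valve) forces valve = True.
In (~gpu | ~valve) only ~gpu is left, so gpu = False.
In (~fan | ~valve) only ~fan is left, so fan = False.
Check each clause:
  (valve): valve holds.
  (~gpu | ~valve): ~gpu holds.
  (fan | valve): valve holds.
  (~fan | ~valve): ~fan holds.
  (~fan | gpu | ~valve): ~fan holds.
  (~fan | valve): ~fan holds.
All clauses satisfied.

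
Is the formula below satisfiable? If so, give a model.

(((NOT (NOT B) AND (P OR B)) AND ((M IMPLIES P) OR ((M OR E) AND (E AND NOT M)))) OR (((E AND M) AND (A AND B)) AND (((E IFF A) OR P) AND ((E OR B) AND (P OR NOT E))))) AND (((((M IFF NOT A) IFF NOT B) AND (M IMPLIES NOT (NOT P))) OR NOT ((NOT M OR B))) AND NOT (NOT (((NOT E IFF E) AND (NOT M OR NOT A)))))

The conjunct NOT (NOT (((NOT E IFF E) AND (NOT M OR NOT A)))) is unsatisfiable on its own:
  A=F, M=F, E=F: evaluates to False.
  A=F, M=F, E=T: evaluates to False.
  A=F, M=T, E=F: evaluates to False.
  A=F, M=T, E=T: evaluates to False.
  A=T, M=F, E=F: evaluates to False.
  A=T, M=F, E=T: evaluates to False.
  A=T, M=T, E=F: evaluates to False.
  A=T, M=T, E=T: evaluates to False.
So the whole conjunction is unsatisfiable.

UNSATISFIABLE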